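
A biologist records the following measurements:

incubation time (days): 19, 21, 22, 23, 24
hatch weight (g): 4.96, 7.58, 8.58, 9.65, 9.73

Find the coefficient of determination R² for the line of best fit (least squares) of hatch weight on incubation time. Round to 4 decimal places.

0.9533

n = 5, Σx = 109, Σy = 40.5, Σxy = 897.65, Σx² = 2391, Σy² = 343.4698
Sxx = Σx² − (Σx)²/n = 2391 − 2376.2 = 14.8
Sxy = Σxy − (Σx)(Σy)/n = 897.65 − 882.9 = 14.75
Syy = Σy² − (Σy)²/n = 343.4698 − 328.05 = 15.4198
R² = Sxy²/(Sxx·Syy) = (14.75)²/(14.8·15.4198) = 0.953331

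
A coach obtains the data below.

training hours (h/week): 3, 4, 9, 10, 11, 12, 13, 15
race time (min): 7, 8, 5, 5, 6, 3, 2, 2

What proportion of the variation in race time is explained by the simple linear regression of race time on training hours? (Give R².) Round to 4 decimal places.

0.8118

n = 8, Σx = 77, Σy = 38, Σxy = 306, Σx² = 865, Σy² = 216
Sxx = Σx² − (Σx)²/n = 865 − 741.125 = 123.875
Sxy = Σxy − (Σx)(Σy)/n = 306 − 365.75 = -59.75
Syy = Σy² − (Σy)²/n = 216 − 180.5 = 35.5
R² = Sxy²/(Sxx·Syy) = (-59.75)²/(123.875·35.5) = 0.811828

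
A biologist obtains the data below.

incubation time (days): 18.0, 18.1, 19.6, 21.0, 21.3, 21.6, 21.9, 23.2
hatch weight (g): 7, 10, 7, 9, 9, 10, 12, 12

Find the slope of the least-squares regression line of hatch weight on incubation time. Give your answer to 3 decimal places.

n = 8, Σx = 164.7, Σy = 76, Σxy = 1582.1, Σx² = 3414.87
Sxx = Σx² − (Σx)²/n = 3414.87 − 3390.76125 = 24.10875
Sxy = Σxy − (Σx)(Σy)/n = 1582.1 − 1564.65 = 17.45
b = Sxy/Sxx = 17.45/24.10875 = 0.723804

0.724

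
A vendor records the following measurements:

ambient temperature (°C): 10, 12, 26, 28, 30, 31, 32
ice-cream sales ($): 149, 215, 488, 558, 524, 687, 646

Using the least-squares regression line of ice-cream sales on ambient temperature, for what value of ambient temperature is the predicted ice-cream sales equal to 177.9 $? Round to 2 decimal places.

n = 7, Σx = 169, Σy = 3267, Σxy = 90071, Σx² = 4589
Sxx = Σx² − (Σx)²/n = 4589 − 4080.142857 = 508.857143
Sxy = Σxy − (Σx)(Σy)/n = 90071 − 78874.714286 = 11196.285714
b = Sxy/Sxx = 11196.285714/508.857143 = 22.002807
a = ȳ − b·x̄ = 466.714286 − 22.002807·24.142857 = -64.496350
Set a + b·x = 177.9: x = (177.9 − (-64.496350)) / 22.002807 = 11.016610

11.02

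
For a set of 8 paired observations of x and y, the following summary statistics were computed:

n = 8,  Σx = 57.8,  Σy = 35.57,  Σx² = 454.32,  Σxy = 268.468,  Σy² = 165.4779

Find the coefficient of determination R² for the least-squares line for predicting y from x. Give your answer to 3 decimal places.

Sxx = Σx² − (Σx)²/n = 454.32 − 417.605 = 36.715
Sxy = Σxy − (Σx)(Σy)/n = 268.468 − 256.99325 = 11.47475
Syy = Σy² − (Σy)²/n = 165.4779 − 158.153112 = 7.324788
R² = Sxy²/(Sxx·Syy) = (11.47475)²/(36.715·7.324788) = 0.489607

0.490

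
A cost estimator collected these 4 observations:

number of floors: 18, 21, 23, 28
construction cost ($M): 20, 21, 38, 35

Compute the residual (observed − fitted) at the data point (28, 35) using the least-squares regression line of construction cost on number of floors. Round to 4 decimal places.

n = 4, Σx = 90, Σy = 114, Σxy = 2655, Σx² = 2078
Sxx = Σx² − (Σx)²/n = 2078 − 2025 = 53
Sxy = Σxy − (Σx)(Σy)/n = 2655 − 2565 = 90
b = Sxy/Sxx = 90/53 = 1.698113
a = ȳ − b·x̄ = 28.5 − 1.698113·22.5 = -9.707547
ŷ(28) = -9.707547 + 1.698113·28 = 37.839623
residual = y − ŷ = 35 − 37.839623 = -2.839623

-2.8396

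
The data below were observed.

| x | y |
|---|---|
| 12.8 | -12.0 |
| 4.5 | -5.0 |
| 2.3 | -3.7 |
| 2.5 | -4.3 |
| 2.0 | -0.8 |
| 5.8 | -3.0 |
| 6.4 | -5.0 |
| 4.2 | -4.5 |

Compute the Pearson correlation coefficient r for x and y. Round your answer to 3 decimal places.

-0.898

n = 8, Σx = 40.5, Σy = -38.3, Σxy = -265.26, Σx² = 291.87, Σy² = 256.07
Sxx = Σx² − (Σx)²/n = 291.87 − 205.03125 = 86.83875
Sxy = Σxy − (Σx)(Σy)/n = -265.26 − (-193.89375) = -71.36625
Syy = Σy² − (Σy)²/n = 256.07 − 183.36125 = 72.70875
r = Sxy/√(Sxx·Syy) = -71.36625/√(6313.936964) = -71.36625/79.460285 = -0.898137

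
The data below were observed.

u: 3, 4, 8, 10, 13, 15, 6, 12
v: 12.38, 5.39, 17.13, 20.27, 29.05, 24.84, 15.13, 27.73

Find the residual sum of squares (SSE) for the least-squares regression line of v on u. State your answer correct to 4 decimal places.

n = 8, Σx = 71, Σy = 151.92, Σxy = 1572.23, Σx² = 763, Σy² = 3345.4242
Sxx = Σx² − (Σx)²/n = 763 − 630.125 = 132.875
Sxy = Σxy − (Σx)(Σy)/n = 1572.23 − 1348.29 = 223.94
Syy = Σy² − (Σy)²/n = 3345.4242 − 2884.9608 = 460.4634
b = Sxy/Sxx = 223.94/132.875 = 1.685343
SSE = Syy − b·Sxy = 460.4634 − 1.685343·223.94 = 83.047606

83.0476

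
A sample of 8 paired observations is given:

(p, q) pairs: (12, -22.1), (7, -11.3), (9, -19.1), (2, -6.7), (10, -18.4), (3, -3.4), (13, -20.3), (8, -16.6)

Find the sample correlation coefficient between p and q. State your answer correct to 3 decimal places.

-0.945

n = 8, Σx = 64, Σy = -117.9, Σxy = -1120.5, Σx² = 620, Σy² = 2063.57
Sxx = Σx² − (Σx)²/n = 620 − 512 = 108
Sxy = Σxy − (Σx)(Σy)/n = -1120.5 − (-943.2) = -177.3
Syy = Σy² − (Σy)²/n = 2063.57 − 1737.55125 = 326.01875
r = Sxy/√(Sxx·Syy) = -177.3/√(35210.025) = -177.3/187.643345 = -0.944878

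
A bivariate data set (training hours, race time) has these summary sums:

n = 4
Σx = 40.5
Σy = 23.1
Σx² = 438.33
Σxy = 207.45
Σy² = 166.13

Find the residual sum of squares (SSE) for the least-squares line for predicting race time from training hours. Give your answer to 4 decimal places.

Sxx = Σx² − (Σx)²/n = 438.33 − 410.0625 = 28.2675
Sxy = Σxy − (Σx)(Σy)/n = 207.45 − 233.8875 = -26.4375
Syy = Σy² − (Σy)²/n = 166.13 − 133.4025 = 32.7275
b = Sxy/Sxx = -26.4375/28.2675 = -0.935261
SSE = Syy − b·Sxy = 32.7275 − (-0.935261)·(-26.4375) = 8.001528

8.0015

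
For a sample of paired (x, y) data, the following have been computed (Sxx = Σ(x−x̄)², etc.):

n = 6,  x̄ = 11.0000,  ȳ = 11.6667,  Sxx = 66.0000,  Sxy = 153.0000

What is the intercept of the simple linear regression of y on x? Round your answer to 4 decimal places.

b = Sxy/Sxx = 153/66 = 2.318182
a = ȳ − b·x̄ = 11.6667 − 2.318182·11 = -13.8333

-13.8333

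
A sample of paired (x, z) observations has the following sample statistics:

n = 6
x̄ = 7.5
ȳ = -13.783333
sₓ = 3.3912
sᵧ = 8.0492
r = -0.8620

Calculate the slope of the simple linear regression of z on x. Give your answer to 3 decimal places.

-2.046

b = r · sᵧ/sₓ = -0.862 · 8.0492/3.3912 = -2.046004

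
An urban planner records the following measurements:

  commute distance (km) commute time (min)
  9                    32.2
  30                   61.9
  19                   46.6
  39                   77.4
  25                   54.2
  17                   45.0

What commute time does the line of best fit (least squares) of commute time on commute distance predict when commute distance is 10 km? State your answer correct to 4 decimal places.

n = 6, Σx = 139, Σy = 317.3, Σxy = 8170.8, Σx² = 3777
Sxx = Σx² − (Σx)²/n = 3777 − 3220.166667 = 556.833333
Sxy = Σxy − (Σx)(Σy)/n = 8170.8 − 7350.783333 = 820.016667
b = Sxy/Sxx = 820.016667/556.833333 = 1.472643
a = ȳ − b·x̄ = 52.883333 − 1.472643·23.166667 = 18.767106
ŷ(10) = a + b·10 = 18.767106 + 1.472643·10 = 33.493535

33.4935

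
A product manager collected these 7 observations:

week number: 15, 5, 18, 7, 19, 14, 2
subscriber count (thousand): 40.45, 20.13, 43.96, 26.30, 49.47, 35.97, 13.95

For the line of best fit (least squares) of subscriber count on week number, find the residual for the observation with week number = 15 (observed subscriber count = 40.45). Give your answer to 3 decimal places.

n = 7, Σx = 80, Σy = 230.23, Σxy = 3154.19, Σx² = 1184
Sxx = Σx² − (Σx)²/n = 1184 − 914.285714 = 269.714286
Sxy = Σxy − (Σx)(Σy)/n = 3154.19 − 2631.2 = 522.99
b = Sxy/Sxx = 522.99/269.714286 = 1.939052
a = ȳ − b·x̄ = 32.89 − 1.939052·11.428571 = 10.729407
ŷ(15) = 10.729407 + 1.939052·15 = 39.815185
residual = y − ŷ = 40.45 − 39.815185 = 0.634815

0.635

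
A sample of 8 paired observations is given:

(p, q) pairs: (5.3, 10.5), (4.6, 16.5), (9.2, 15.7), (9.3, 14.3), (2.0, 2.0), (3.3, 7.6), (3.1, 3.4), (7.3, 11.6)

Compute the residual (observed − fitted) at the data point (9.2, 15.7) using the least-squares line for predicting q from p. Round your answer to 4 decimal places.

n = 8, Σx = 44.1, Σy = 81.6, Σxy = 533.28, Σx² = 298.17
Sxx = Σx² − (Σx)²/n = 298.17 − 243.10125 = 55.06875
Sxy = Σxy − (Σx)(Σy)/n = 533.28 − 449.82 = 83.46
b = Sxy/Sxx = 83.46/55.06875 = 1.515560
a = ȳ − b·x̄ = 10.2 − 1.515560·5.5125 = 1.845475
ŷ(9.2) = 1.845475 + 1.515560·9.2 = 15.788628
residual = y − ŷ = 15.7 − 15.788628 = -0.088628

-0.0886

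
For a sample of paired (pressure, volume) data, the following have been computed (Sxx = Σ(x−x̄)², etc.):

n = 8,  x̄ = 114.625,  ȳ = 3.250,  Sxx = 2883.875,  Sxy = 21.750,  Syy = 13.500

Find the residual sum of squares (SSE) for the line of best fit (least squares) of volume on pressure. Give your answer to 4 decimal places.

13.3360

b = Sxy/Sxx = 21.75/2883.875 = 0.007542
SSE = Syy − b·Sxy = 13.5 − 0.007542·21.75 = 13.335963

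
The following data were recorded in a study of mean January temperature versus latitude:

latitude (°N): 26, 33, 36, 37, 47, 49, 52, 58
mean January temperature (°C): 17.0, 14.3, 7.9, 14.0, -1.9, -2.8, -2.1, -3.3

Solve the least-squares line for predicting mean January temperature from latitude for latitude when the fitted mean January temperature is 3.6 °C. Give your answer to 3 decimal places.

44.591

n = 8, Σx = 338, Σy = 43.1, Σxy = 1189.2, Σx² = 15108
Sxx = Σx² − (Σx)²/n = 15108 − 14280.5 = 827.5
Sxy = Σxy − (Σx)(Σy)/n = 1189.2 − 1820.975 = -631.775
b = Sxy/Sxx = -631.775/827.5 = -0.763474
a = ȳ − b·x̄ = 5.3875 − (-0.763474)·42.25 = 37.644290
Set a + b·x = 3.6: x = (3.6 − 37.644290) / (-0.763474) = 44.591271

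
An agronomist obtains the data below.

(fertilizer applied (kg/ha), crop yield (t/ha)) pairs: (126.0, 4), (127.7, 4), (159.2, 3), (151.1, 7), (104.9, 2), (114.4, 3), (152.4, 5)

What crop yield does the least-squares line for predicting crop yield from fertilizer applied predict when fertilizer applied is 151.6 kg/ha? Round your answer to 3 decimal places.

n = 7, Σx = 935.7, Σy = 28, Σxy = 3865.1, Σx² = 127676.27
Sxx = Σx² − (Σx)²/n = 127676.27 − 125076.355714 = 2599.914286
Sxy = Σxy − (Σx)(Σy)/n = 3865.1 − 3742.8 = 122.3
b = Sxy/Sxx = 122.3/2599.914286 = 0.047040
a = ȳ − b·x̄ = 4 − 0.047040·133.671429 = -2.287906
ŷ(151.6) = a + b·151.6 = -2.287906 + 0.047040·151.6 = 4.843360

4.843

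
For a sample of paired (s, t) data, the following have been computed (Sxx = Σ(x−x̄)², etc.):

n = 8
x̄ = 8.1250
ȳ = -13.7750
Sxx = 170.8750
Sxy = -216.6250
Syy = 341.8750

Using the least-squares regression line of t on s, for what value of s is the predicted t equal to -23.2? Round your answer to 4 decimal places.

15.5595

b = Sxy/Sxx = -216.625/170.875 = -1.267740
a = ȳ − b·x̄ = -13.775 − (-1.267740)·8.125 = -3.474616
Set a + b·x = -23.2: x = (-23.2 − (-3.474616)) / (-1.267740) = 15.559492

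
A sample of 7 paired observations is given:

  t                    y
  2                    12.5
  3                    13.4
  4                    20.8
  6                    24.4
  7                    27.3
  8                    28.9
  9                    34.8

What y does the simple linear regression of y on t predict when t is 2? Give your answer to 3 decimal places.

n = 7, Σx = 39, Σy = 162.1, Σxy = 1030.3, Σx² = 259
Sxx = Σx² − (Σx)²/n = 259 − 217.285714 = 41.714286
Sxy = Σxy − (Σx)(Σy)/n = 1030.3 − 903.128571 = 127.171429
b = Sxy/Sxx = 127.171429/41.714286 = 3.048630
a = ȳ − b·x̄ = 23.157143 − 3.048630·5.571429 = 6.171918
ŷ(2) = a + b·2 = 6.171918 + 3.048630·2 = 12.269178

12.269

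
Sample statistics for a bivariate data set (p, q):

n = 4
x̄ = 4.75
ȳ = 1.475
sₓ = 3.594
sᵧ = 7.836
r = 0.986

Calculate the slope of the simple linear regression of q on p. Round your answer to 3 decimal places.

2.150

b = r · sᵧ/sₓ = 0.986 · 7.836/3.594 = 2.149776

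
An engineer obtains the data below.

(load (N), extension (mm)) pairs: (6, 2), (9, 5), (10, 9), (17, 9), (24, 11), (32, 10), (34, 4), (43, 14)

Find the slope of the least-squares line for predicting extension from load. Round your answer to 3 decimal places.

0.173

n = 8, Σx = 175, Σy = 64, Σxy = 1622, Σx² = 5111
Sxx = Σx² − (Σx)²/n = 5111 − 3828.125 = 1282.875
Sxy = Σxy − (Σx)(Σy)/n = 1622 − 1400 = 222
b = Sxy/Sxx = 222/1282.875 = 0.173049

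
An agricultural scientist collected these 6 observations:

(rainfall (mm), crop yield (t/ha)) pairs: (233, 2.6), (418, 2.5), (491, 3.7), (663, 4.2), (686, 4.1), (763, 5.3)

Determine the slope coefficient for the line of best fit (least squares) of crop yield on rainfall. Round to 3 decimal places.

n = 6, Σx = 3254, Σy = 22.4, Σxy = 13108.6, Σx² = 1962428
Sxx = Σx² − (Σx)²/n = 1962428 − 1764752.666667 = 197675.333333
Sxy = Σxy − (Σx)(Σy)/n = 13108.6 − 12148.266667 = 960.333333
b = Sxy/Sxx = 960.333333/197675.333333 = 0.004858

0.005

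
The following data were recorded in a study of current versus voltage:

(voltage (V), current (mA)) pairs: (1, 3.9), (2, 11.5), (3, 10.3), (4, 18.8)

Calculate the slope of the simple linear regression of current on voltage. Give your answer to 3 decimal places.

n = 4, Σx = 10, Σy = 44.5, Σxy = 133, Σx² = 30
Sxx = Σx² − (Σx)²/n = 30 − 25 = 5
Sxy = Σxy − (Σx)(Σy)/n = 133 − 111.25 = 21.75
b = Sxy/Sxx = 21.75/5 = 4.35

4.350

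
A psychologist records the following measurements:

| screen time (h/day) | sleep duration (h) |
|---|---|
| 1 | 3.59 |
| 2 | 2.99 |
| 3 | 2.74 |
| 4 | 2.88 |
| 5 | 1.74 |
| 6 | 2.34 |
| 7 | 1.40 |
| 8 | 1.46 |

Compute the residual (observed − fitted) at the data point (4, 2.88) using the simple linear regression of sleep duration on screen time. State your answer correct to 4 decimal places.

n = 8, Σx = 36, Σy = 19.14, Σxy = 73.53, Σx² = 204
Sxx = Σx² − (Σx)²/n = 204 − 162 = 42
Sxy = Σxy − (Σx)(Σy)/n = 73.53 − 86.13 = -12.6
b = Sxy/Sxx = -12.6/42 = -0.3
a = ȳ − b·x̄ = 2.3925 − (-0.3)·4.5 = 3.7425
ŷ(4) = 3.7425 + (-0.3)·4 = 2.5425
residual = y − ŷ = 2.88 − 2.5425 = 0.3375

0.3375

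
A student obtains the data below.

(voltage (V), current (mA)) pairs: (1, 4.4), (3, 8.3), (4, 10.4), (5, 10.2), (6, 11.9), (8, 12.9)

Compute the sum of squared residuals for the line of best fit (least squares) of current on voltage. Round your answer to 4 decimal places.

4.2242

n = 6, Σx = 27, Σy = 58.1, Σxy = 296.5, Σx² = 151, Σy² = 608.47
Sxx = Σx² − (Σx)²/n = 151 − 121.5 = 29.5
Sxy = Σxy − (Σx)(Σy)/n = 296.5 − 261.45 = 35.05
Syy = Σy² − (Σy)²/n = 608.47 − 562.601667 = 45.868333
b = Sxy/Sxx = 35.05/29.5 = 1.188136
SSE = Syy − b·Sxy = 45.868333 − 1.188136·35.05 = 4.224181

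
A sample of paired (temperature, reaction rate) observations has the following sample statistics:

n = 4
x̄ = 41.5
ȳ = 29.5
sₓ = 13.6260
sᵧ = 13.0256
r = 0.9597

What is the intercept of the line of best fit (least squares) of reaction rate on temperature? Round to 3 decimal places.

-8.573

b = r · sᵧ/sₓ = 0.9597 · 13.0256/13.626 = 0.917413
a = ȳ − b·x̄ = 29.5 − 0.917413·41.5 = -8.572636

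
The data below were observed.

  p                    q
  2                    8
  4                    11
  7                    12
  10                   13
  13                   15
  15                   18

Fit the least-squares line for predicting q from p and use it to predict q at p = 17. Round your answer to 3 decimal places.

n = 6, Σx = 51, Σy = 77, Σxy = 739, Σx² = 563
Sxx = Σx² − (Σx)²/n = 563 − 433.5 = 129.5
Sxy = Σxy − (Σx)(Σy)/n = 739 − 654.5 = 84.5
b = Sxy/Sxx = 84.5/129.5 = 0.652510
a = ȳ − b·x̄ = 12.833333 − 0.652510·8.5 = 7.287001
ŷ(17) = a + b·17 = 7.287001 + 0.652510·17 = 18.379665

18.380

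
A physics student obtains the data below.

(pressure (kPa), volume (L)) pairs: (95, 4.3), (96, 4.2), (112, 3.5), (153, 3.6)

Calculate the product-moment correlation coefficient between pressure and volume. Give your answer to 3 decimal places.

n = 4, Σx = 456, Σy = 15.6, Σxy = 1754.5, Σx² = 54194, Σy² = 61.34
Sxx = Σx² − (Σx)²/n = 54194 − 51984 = 2210
Sxy = Σxy − (Σx)(Σy)/n = 1754.5 − 1778.4 = -23.9
Syy = Σy² − (Σy)²/n = 61.34 − 60.84 = 0.5
r = Sxy/√(Sxx·Syy) = -23.9/√(1105) = -23.9/33.241540 = -0.718980

-0.719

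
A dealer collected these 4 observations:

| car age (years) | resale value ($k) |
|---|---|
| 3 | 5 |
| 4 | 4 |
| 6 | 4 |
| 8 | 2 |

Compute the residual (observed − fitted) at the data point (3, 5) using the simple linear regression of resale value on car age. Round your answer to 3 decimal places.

0.068

n = 4, Σx = 21, Σy = 15, Σxy = 71, Σx² = 125
Sxx = Σx² − (Σx)²/n = 125 − 110.25 = 14.75
Sxy = Σxy − (Σx)(Σy)/n = 71 − 78.75 = -7.75
b = Sxy/Sxx = -7.75/14.75 = -0.525424
a = ȳ − b·x̄ = 3.75 − (-0.525424)·5.25 = 6.508475
ŷ(3) = 6.508475 + (-0.525424)·3 = 4.932203
residual = y − ŷ = 5 − 4.932203 = 0.067797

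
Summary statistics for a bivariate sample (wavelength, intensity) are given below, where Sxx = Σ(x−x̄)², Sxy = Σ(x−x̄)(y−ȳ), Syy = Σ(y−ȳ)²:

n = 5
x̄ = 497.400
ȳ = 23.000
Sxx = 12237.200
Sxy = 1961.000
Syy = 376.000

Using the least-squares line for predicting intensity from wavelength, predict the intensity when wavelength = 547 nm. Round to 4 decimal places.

b = Sxy/Sxx = 1961/12237.2 = 0.160249
a = ȳ − b·x̄ = 23 − 0.160249·497.4 = -56.707891
ŷ(547) = a + b·547 = -56.707891 + 0.160249·547 = 30.948354

30.9484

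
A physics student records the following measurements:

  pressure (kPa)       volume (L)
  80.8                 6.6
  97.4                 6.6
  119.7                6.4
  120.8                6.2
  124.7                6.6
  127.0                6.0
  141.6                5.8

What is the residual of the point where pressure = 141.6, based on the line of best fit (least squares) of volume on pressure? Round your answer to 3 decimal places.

n = 7, Σx = 812, Σy = 44.2, Σxy = 5097.46, Σx² = 96665.78
Sxx = Σx² − (Σx)²/n = 96665.78 − 94192 = 2473.78
Sxy = Σxy − (Σx)(Σy)/n = 5097.46 − 5127.2 = -29.74
b = Sxy/Sxx = -29.74/2473.78 = -0.012022
a = ȳ − b·x̄ = 6.314286 − (-0.012022)·116 = 7.708848
ŷ(141.6) = 7.708848 + (-0.012022)·141.6 = 6.006520
residual = y − ŷ = 5.8 − 6.006520 = -0.206520

-0.207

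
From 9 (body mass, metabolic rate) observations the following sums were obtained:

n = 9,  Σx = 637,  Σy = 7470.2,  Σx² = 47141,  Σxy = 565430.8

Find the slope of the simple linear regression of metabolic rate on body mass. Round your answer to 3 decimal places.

17.857

Sxx = Σx² − (Σx)²/n = 47141 − 45085.444444 = 2055.555556
Sxy = Σxy − (Σx)(Σy)/n = 565430.8 − 528724.155556 = 36706.644444
b = Sxy/Sxx = 36706.644444/2055.555556 = 17.857286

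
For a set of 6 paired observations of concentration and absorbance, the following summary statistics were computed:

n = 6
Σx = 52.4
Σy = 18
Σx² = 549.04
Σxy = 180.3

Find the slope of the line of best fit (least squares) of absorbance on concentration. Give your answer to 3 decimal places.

Sxx = Σx² − (Σx)²/n = 549.04 − 457.626667 = 91.413333
Sxy = Σxy − (Σx)(Σy)/n = 180.3 − 157.2 = 23.1
b = Sxy/Sxx = 23.1/91.413333 = 0.252698

0.253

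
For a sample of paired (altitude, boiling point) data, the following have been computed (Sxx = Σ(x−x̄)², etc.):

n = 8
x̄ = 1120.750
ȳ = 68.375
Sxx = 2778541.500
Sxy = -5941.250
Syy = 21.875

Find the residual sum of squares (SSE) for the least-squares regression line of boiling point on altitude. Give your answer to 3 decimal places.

9.171

b = Sxy/Sxx = -5941.25/2778541.5 = -0.002138
SSE = Syy − b·Sxy = 21.875 − (-0.002138)·(-5941.25) = 9.171050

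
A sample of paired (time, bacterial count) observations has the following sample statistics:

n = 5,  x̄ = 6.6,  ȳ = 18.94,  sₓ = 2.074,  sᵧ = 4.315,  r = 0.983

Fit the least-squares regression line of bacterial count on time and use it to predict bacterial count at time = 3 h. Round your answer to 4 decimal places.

11.5775

b = r · sᵧ/sₓ = 0.983 · 4.315/2.074 = 2.045152
a = ȳ − b·x̄ = 18.94 − 2.045152·6.6 = 5.441998
ŷ(3) = a + b·3 = 5.441998 + 2.045152·3 = 11.577453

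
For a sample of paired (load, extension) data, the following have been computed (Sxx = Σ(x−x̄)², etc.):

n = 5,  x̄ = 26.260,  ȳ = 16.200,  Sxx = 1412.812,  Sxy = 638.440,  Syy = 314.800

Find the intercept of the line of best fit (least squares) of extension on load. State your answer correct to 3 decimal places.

b = Sxy/Sxx = 638.44/1412.812 = 0.451893
a = ȳ − b·x̄ = 16.2 − 0.451893·26.26 = 4.333287

4.333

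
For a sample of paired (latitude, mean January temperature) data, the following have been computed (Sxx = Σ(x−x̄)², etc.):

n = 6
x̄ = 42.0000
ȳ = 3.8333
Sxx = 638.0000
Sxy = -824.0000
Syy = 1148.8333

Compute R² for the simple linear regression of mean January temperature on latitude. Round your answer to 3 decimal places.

R² = Sxy²/(Sxx·Syy) = (-824)²/(638·1148.8333) = 0.926353

0.926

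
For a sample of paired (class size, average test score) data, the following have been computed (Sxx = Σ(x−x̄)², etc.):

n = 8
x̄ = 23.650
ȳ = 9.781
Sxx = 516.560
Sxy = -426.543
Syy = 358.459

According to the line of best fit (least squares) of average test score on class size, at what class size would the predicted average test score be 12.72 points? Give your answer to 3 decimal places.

20.091

b = Sxy/Sxx = -426.543/516.56 = -0.825738
a = ȳ − b·x̄ = 9.781 − (-0.825738)·23.65 = 29.309694
Set a + b·x = 12.72: x = (12.72 − 29.309694) / (-0.825738) = 20.090758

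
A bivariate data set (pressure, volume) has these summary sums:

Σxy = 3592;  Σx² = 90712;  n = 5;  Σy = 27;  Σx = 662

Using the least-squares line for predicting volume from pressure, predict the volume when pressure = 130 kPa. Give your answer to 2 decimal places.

Sxx = Σx² − (Σx)²/n = 90712 − 87648.8 = 3063.2
Sxy = Σxy − (Σx)(Σy)/n = 3592 − 3574.8 = 17.2
b = Sxy/Sxx = 17.2/3063.2 = 0.005615
a = ȳ − b·x̄ = 5.4 − 0.005615·132.4 = 4.656568
ŷ(130) = a + b·130 = 4.656568 + 0.005615·130 = 5.386524

5.39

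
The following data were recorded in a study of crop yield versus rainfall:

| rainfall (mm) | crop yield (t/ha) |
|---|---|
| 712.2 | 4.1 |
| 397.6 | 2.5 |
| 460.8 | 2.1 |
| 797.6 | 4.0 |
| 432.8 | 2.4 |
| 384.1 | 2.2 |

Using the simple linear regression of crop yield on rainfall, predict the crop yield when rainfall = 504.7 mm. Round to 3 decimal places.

2.755

n = 6, Σx = 3185.1, Σy = 17.3, Σxy = 9955.84, Σx² = 1848665.65
Sxx = Σx² − (Σx)²/n = 1848665.65 − 1690810.335 = 157855.315
Sxy = Σxy − (Σx)(Σy)/n = 9955.84 − 9183.705 = 772.135
b = Sxy/Sxx = 772.135/157855.315 = 0.004891
a = ȳ − b·x̄ = 2.883333 − 0.004891·530.85 = 0.286729
ŷ(504.7) = a + b·504.7 = 0.286729 + 0.004891·504.7 = 2.755423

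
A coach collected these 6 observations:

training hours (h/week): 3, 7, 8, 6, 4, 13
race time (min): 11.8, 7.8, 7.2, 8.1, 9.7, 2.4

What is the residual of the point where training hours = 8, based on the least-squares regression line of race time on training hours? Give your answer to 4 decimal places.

0.3873

n = 6, Σx = 41, Σy = 47, Σxy = 266.2, Σx² = 343
Sxx = Σx² − (Σx)²/n = 343 − 280.166667 = 62.833333
Sxy = Σxy − (Σx)(Σy)/n = 266.2 − 321.166667 = -54.966667
b = Sxy/Sxx = -54.966667/62.833333 = -0.874801
a = ȳ − b·x̄ = 7.833333 − (-0.874801)·6.833333 = 13.811141
ŷ(8) = 13.811141 + (-0.874801)·8 = 6.812732
residual = y − ŷ = 7.2 − 6.812732 = 0.387268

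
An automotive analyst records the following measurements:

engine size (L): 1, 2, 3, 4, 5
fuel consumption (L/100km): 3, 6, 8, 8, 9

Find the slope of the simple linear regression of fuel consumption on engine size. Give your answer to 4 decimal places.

1.4000

n = 5, Σx = 15, Σy = 34, Σxy = 116, Σx² = 55
Sxx = Σx² − (Σx)²/n = 55 − 45 = 10
Sxy = Σxy − (Σx)(Σy)/n = 116 − 102 = 14
b = Sxy/Sxx = 14/10 = 1.4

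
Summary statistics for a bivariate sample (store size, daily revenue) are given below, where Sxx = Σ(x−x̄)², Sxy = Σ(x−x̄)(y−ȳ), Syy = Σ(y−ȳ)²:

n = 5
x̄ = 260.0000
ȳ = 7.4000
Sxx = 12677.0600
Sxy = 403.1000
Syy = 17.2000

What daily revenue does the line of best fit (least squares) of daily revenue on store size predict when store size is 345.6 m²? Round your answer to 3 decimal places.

b = Sxy/Sxx = 403.1/12677.06 = 0.031798
a = ȳ − b·x̄ = 7.4 − 0.031798·260 = -0.867374
ŷ(345.6) = a + b·345.6 = -0.867374 + 0.031798·345.6 = 10.121874

10.122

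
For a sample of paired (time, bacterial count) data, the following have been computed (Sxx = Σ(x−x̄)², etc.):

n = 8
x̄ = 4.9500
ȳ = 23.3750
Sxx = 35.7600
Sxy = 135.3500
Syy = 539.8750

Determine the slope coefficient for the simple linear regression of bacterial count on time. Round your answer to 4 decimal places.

3.7850

b = Sxy/Sxx = 135.35/35.76 = 3.784955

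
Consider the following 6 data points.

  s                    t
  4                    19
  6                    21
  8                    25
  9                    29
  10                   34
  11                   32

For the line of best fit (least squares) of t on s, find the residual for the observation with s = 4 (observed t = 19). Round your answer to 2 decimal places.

n = 6, Σx = 48, Σy = 160, Σxy = 1355, Σx² = 418
Sxx = Σx² − (Σx)²/n = 418 − 384 = 34
Sxy = Σxy − (Σx)(Σy)/n = 1355 − 1280 = 75
b = Sxy/Sxx = 75/34 = 2.205882
a = ȳ − b·x̄ = 26.666667 − 2.205882·8 = 9.019608
ŷ(4) = 9.019608 + 2.205882·4 = 17.843137
residual = y − ŷ = 19 − 17.843137 = 1.156863

1.16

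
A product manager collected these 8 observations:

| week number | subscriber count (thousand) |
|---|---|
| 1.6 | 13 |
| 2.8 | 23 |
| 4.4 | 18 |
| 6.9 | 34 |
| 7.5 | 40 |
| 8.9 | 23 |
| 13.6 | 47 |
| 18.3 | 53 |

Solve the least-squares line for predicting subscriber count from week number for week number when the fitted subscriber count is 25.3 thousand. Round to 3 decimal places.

n = 8, Σx = 64, Σy = 251, Σxy = 2512.8, Σx² = 732.68
Sxx = Σx² − (Σx)²/n = 732.68 − 512 = 220.68
Sxy = Σxy − (Σx)(Σy)/n = 2512.8 − 2008 = 504.8
b = Sxy/Sxx = 504.8/220.68 = 2.287475
a = ȳ − b·x̄ = 31.375 − 2.287475·8 = 13.075199
Set a + b·x = 25.3: x = (25.3 − 13.075199) / 2.287475 = 5.344233

5.344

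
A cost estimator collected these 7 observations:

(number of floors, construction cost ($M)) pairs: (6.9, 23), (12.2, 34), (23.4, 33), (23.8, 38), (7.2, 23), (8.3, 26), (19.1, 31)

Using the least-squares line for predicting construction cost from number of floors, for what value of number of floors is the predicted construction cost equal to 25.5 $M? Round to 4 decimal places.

8.0284

n = 7, Σx = 100.9, Σy = 208, Σxy = 3223.6, Σx² = 1795.99
Sxx = Σx² − (Σx)²/n = 1795.99 − 1454.401429 = 341.588571
Sxy = Σxy − (Σx)(Σy)/n = 3223.6 − 2998.171429 = 225.428571
b = Sxy/Sxx = 225.428571/341.588571 = 0.659942
a = ȳ − b·x̄ = 29.714286 − 0.659942·14.414286 = 20.201696
Set a + b·x = 25.5: x = (25.5 − 20.201696) / 0.659942 = 8.028441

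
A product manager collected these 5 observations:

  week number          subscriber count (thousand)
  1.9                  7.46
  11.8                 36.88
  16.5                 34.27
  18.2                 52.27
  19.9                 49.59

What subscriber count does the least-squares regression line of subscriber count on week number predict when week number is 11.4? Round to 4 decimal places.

n = 5, Σx = 68.3, Σy = 180.47, Σxy = 2952.968, Σx² = 1142.35
Sxx = Σx² − (Σx)²/n = 1142.35 − 932.978 = 209.372
Sxy = Σxy − (Σx)(Σy)/n = 2952.968 − 2465.2202 = 487.7478
b = Sxy/Sxx = 487.7478/209.372 = 2.329575
a = ȳ − b·x̄ = 36.094 − 2.329575·13.66 = 4.272004
ŷ(11.4) = a + b·11.4 = 4.272004 + 2.329575·11.4 = 30.829160

30.8292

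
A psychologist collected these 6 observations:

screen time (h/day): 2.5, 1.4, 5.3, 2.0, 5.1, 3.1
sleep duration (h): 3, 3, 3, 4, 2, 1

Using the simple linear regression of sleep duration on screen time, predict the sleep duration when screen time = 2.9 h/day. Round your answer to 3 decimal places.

2.738

n = 6, Σx = 19.4, Σy = 16, Σxy = 48.9, Σx² = 75.92
Sxx = Σx² − (Σx)²/n = 75.92 − 62.726667 = 13.193333
Sxy = Σxy − (Σx)(Σy)/n = 48.9 − 51.733333 = -2.833333
b = Sxy/Sxx = -2.833333/13.193333 = -0.214755
a = ȳ − b·x̄ = 2.666667 − (-0.214755)·3.233333 = 3.361041
ŷ(2.9) = a + b·2.9 = 3.361041 + (-0.214755)·2.9 = 2.738252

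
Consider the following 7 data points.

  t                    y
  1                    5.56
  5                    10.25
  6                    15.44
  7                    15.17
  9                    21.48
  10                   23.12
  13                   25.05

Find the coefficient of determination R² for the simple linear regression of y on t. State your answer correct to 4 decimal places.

n = 7, Σx = 51, Σy = 116.07, Σxy = 1005.81, Σx² = 461, Σy² = 2227.9259
Sxx = Σx² − (Σx)²/n = 461 − 371.571429 = 89.428571
Sxy = Σxy − (Σx)(Σy)/n = 1005.81 − 845.652857 = 160.157143
Syy = Σy² − (Σy)²/n = 2227.9259 − 1924.606414 = 303.319486
R² = Sxy²/(Sxx·Syy) = (160.157143)²/(89.428571·303.319486) = 0.945619

0.9456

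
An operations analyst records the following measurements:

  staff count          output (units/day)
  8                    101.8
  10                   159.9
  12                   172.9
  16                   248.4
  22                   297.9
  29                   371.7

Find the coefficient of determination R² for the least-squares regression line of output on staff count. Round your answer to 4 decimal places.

0.9716

n = 6, Σx = 97, Σy = 1352.6, Σxy = 25795.7, Σx² = 1889, Σy² = 354433.52
Sxx = Σx² − (Σx)²/n = 1889 − 1568.166667 = 320.833333
Sxy = Σxy − (Σx)(Σy)/n = 25795.7 − 21867.033333 = 3928.666667
Syy = Σy² − (Σy)²/n = 354433.52 − 304921.126667 = 49512.393333
R² = Sxy²/(Sxx·Syy) = (3928.666667)²/(320.833333·49512.393333) = 0.971621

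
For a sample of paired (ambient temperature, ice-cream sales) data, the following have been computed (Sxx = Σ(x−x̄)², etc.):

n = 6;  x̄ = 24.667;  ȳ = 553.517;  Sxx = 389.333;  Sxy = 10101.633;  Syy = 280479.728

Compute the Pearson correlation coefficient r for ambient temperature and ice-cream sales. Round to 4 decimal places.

r = Sxy/√(Sxx·Syy) = 10101.633/√(109200013.941424) = 10101.633/10449.881049 = 0.966674

0.9667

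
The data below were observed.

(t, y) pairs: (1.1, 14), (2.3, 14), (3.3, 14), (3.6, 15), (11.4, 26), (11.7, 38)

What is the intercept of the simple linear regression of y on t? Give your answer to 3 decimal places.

n = 6, Σx = 33.4, Σy = 121, Σxy = 888.8, Σx² = 297.2
Sxx = Σx² − (Σx)²/n = 297.2 − 185.926667 = 111.273333
Sxy = Σxy − (Σx)(Σy)/n = 888.8 − 673.566667 = 215.233333
b = Sxy/Sxx = 215.233333/111.273333 = 1.934276
a = ȳ − b·x̄ = 20.166667 − 1.934276·5.566667 = 9.399197

9.399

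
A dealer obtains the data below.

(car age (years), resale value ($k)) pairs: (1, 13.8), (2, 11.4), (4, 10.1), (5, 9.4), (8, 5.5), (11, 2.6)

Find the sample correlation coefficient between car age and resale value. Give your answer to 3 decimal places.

n = 6, Σx = 31, Σy = 52.8, Σxy = 196.6, Σx² = 231, Σy² = 547.78
Sxx = Σx² − (Σx)²/n = 231 − 160.166667 = 70.833333
Sxy = Σxy − (Σx)(Σy)/n = 196.6 − 272.8 = -76.2
Syy = Σy² − (Σy)²/n = 547.78 − 464.64 = 83.14
r = Sxy/√(Sxx·Syy) = -76.2/√(5889.083333) = -76.2/76.740363 = -0.992959

-0.993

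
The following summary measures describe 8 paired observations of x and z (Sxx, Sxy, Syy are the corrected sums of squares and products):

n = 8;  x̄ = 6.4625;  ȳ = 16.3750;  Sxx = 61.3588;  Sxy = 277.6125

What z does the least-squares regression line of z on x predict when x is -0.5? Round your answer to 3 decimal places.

-15.126

b = Sxy/Sxx = 277.6125/61.3588 = 4.524412
a = ȳ − b·x̄ = 16.375 − 4.524412·6.4625 = -12.864013
ŷ(-0.5) = a + b·-0.5 = -12.864013 + 4.524412·(-0.5) = -15.126220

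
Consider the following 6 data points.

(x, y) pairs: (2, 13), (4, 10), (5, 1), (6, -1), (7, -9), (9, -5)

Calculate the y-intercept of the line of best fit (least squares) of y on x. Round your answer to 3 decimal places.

n = 6, Σx = 33, Σy = 9, Σxy = -43, Σx² = 211
Sxx = Σx² − (Σx)²/n = 211 − 181.5 = 29.5
Sxy = Σxy − (Σx)(Σy)/n = -43 − 49.5 = -92.5
b = Sxy/Sxx = -92.5/29.5 = -3.135593
a = ȳ − b·x̄ = 1.5 − (-3.135593)·5.5 = 18.745763

18.746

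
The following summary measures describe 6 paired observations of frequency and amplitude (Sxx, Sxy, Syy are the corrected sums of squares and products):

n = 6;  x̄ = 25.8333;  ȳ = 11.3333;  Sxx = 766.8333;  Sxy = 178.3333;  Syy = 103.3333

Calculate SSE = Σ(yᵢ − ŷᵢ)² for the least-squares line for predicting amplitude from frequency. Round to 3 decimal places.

b = Sxy/Sxx = 178.3333/766.8333 = 0.232558
SSE = Syy − b·Sxy = 103.3333 − 0.232558·178.3333 = 61.860445

61.860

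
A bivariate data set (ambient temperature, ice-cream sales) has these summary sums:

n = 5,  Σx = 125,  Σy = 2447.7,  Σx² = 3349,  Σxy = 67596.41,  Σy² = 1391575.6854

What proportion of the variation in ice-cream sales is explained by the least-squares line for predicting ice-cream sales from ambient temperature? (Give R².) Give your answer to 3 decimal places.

0.947

Sxx = Σx² − (Σx)²/n = 3349 − 3125 = 224
Sxy = Σxy − (Σx)(Σy)/n = 67596.41 − 61192.5 = 6403.91
Syy = Σy² − (Σy)²/n = 1391575.6854 − 1198247.058 = 193328.6274
R² = Sxy²/(Sxx·Syy) = (6403.91)²/(224·193328.6274) = 0.946992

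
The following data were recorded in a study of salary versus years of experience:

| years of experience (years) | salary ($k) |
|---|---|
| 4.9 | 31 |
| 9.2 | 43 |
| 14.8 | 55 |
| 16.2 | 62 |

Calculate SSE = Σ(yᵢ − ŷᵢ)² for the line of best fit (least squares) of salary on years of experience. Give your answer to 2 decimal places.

6.20

n = 4, Σx = 45.1, Σy = 191, Σxy = 2365.9, Σx² = 590.13, Σy² = 9679
Sxx = Σx² − (Σx)²/n = 590.13 − 508.5025 = 81.6275
Sxy = Σxy − (Σx)(Σy)/n = 2365.9 − 2153.525 = 212.375
Syy = Σy² − (Σy)²/n = 9679 − 9120.25 = 558.75
b = Sxy/Sxx = 212.375/81.6275 = 2.601758
SSE = Syy − b·Sxy = 558.75 − 2.601758·212.375 = 6.201648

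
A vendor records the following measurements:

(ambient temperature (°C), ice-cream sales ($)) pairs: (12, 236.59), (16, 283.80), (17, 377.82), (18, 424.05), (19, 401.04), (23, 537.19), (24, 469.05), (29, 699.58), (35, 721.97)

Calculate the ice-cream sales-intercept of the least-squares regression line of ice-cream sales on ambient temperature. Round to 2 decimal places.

n = 9, Σx = 193, Σy = 4151.09, Σxy = 98224.82, Σx² = 4545
Sxx = Σx² − (Σx)²/n = 4545 − 4138.777778 = 406.222222
Sxy = Σxy − (Σx)(Σy)/n = 98224.82 − 89017.818889 = 9207.001111
b = Sxy/Sxx = 9207.001111/406.222222 = 22.664937
a = ȳ − b·x̄ = 461.232222 − 22.664937·21.444444 = -24.804762

-24.80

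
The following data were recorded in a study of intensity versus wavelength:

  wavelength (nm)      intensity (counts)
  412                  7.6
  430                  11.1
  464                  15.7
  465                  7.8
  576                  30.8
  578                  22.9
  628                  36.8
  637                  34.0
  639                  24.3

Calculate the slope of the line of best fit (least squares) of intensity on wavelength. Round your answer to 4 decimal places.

0.1095

n = 9, Σx = 4829, Σy = 191, Σxy = 110089.1, Σx² = 2660499
Sxx = Σx² − (Σx)²/n = 2660499 − 2591026.777778 = 69472.222222
Sxy = Σxy − (Σx)(Σy)/n = 110089.1 − 102482.111111 = 7606.988889
b = Sxy/Sxx = 7606.988889/69472.222222 = 0.109497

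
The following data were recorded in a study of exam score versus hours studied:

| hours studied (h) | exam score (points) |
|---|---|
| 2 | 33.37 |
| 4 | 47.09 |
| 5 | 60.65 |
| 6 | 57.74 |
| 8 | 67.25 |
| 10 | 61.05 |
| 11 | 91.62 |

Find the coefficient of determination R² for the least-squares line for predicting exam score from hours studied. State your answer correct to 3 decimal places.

0.776

n = 7, Σx = 46, Σy = 418.77, Σxy = 3061.11, Σx² = 366, Σy² = 26987.2445
Sxx = Σx² − (Σx)²/n = 366 − 302.285714 = 63.714286
Sxy = Σxy − (Σx)(Σy)/n = 3061.11 − 2751.917143 = 309.192857
Syy = Σy² − (Σy)²/n = 26987.2445 − 25052.616129 = 1934.628371
R² = Sxy²/(Sxx·Syy) = (309.192857)²/(63.714286·1934.628371) = 0.775576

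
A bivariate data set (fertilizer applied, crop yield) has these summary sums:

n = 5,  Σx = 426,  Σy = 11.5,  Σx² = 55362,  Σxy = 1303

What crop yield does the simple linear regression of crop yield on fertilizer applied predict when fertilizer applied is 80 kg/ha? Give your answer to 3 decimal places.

2.212

Sxx = Σx² − (Σx)²/n = 55362 − 36295.2 = 19066.8
Sxy = Σxy − (Σx)(Σy)/n = 1303 − 979.8 = 323.2
b = Sxy/Sxx = 323.2/19066.8 = 0.016951
a = ȳ − b·x̄ = 2.3 − 0.016951·85.2 = 0.855781
ŷ(80) = a + b·80 = 0.855781 + 0.016951·80 = 2.211855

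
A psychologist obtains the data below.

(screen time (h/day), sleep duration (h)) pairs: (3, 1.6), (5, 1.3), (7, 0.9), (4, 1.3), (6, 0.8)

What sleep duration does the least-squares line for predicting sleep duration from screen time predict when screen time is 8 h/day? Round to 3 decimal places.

0.610

n = 5, Σx = 25, Σy = 5.9, Σxy = 27.6, Σx² = 135
Sxx = Σx² − (Σx)²/n = 135 − 125 = 10
Sxy = Σxy − (Σx)(Σy)/n = 27.6 − 29.5 = -1.9
b = Sxy/Sxx = -1.9/10 = -0.19
a = ȳ − b·x̄ = 1.18 − (-0.19)·5 = 2.13
ŷ(8) = a + b·8 = 2.13 + (-0.19)·8 = 0.61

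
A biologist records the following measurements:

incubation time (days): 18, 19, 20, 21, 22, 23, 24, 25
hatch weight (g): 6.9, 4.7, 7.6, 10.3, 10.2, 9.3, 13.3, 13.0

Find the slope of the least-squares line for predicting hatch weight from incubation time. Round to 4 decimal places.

1.0798

n = 8, Σx = 172, Σy = 75.3, Σxy = 1664.3, Σx² = 3740
Sxx = Σx² − (Σx)²/n = 3740 − 3698 = 42
Sxy = Σxy − (Σx)(Σy)/n = 1664.3 − 1618.95 = 45.35
b = Sxy/Sxx = 45.35/42 = 1.079762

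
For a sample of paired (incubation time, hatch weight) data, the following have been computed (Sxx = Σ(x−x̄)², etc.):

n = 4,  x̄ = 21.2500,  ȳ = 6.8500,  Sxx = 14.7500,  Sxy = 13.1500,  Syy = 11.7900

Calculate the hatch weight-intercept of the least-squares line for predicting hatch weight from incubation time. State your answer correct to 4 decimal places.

b = Sxy/Sxx = 13.15/14.75 = 0.891525
a = ȳ − b·x̄ = 6.85 − 0.891525·21.25 = -12.094915

-12.0949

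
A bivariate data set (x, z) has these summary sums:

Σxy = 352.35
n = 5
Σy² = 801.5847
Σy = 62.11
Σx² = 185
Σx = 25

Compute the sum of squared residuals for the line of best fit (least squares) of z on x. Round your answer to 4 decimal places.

Sxx = Σx² − (Σx)²/n = 185 − 125 = 60
Sxy = Σxy − (Σx)(Σy)/n = 352.35 − 310.55 = 41.8
Syy = Σy² − (Σy)²/n = 801.5847 − 771.53042 = 30.05428
b = Sxy/Sxx = 41.8/60 = 0.696667
SSE = Syy − b·Sxy = 30.05428 − 0.696667·41.8 = 0.933613

0.9336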